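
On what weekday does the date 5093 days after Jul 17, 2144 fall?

Tuesday

Jul 17, 2144 is a Friday.
5093 mod 7 = 4, so 5093 days after a Friday is Friday + 4 = Tuesday.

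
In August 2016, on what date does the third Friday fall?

August 19, 2016

August 1, 2016 is a Monday.
The first Friday is therefore August 5 (4 days later).
The third Friday is 5 + 2×7 = August 19.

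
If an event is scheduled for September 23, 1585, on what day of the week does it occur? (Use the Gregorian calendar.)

Doomsday rule: the anchor day for the 1500s is Wednesday. For year 85: 85÷12 = 7 r 1, and 1÷4 = 0, so 7+1+0 = 8.
Wednesday + 8 ≡ Thursday — that's 1585's doomsday.
In September the doomsday date is Sep 5.
Sep 23 is 18 days after Sep 5; 18 mod 7 = 4, so Thursday + 4 = Monday.

Monday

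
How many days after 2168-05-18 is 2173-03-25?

1772

May 18, 2168 → May 18, 2169: 365 days.
May 18, 2169 → May 18, 2170: 365 days.
May 18, 2170 → May 18, 2171: 365 days.
May 18, 2171 → May 18, 2172: 366 days (Feb 29, 2172 is in that span).
May 18, 2172 → Jun 18, 2172: 31 days (May has 31).
Jun 18, 2172 → Jul 18, 2172: 30 days (June has 30).
Jul 18, 2172 → Aug 18, 2172: 31 days (July has 31).
Aug 18, 2172 → Sep 18, 2172: 31 days (August has 31).
Sep 18, 2172 → Oct 18, 2172: 30 days (September has 30).
Oct 18, 2172 → Nov 18, 2172: 31 days (October has 31).
Nov 18, 2172 → Dec 18, 2172: 30 days (November has 30).
Dec 18, 2172 → Jan 18, 2173: 31 days (December has 31).
Jan 18, 2173 → Feb 18, 2173: 31 days (January has 31).
Feb 18, 2173 → Mar 18, 2173: 28 days (February has 28).
Mar 18, 2173 → Mar 25, 2173: 7 days.
Total: 1772 days.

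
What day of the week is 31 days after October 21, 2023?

First find the weekday of Oct 21, 2023. Doomsday rule: the anchor day for the 2000s is Tuesday. For year 23: 23÷12 = 1 r 11, and 11÷4 = 2, so 1+11+2 = 14.
Tuesday + 14 ≡ Tuesday — that's 2023's doomsday.
In October the doomsday date is Oct 10.
Oct 21 is 11 days after Oct 10; 11 mod 7 = 4, so Tuesday + 4 = Saturday.
31 mod 7 = 3, so 31 days after a Saturday is Saturday + 3 = Tuesday.

Tuesday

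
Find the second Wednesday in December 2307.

December 11, 2307

December 1, 2307 is a Sunday.
The first Wednesday is therefore December 4 (3 days later).
The second Wednesday is 4 + 1×7 = December 11.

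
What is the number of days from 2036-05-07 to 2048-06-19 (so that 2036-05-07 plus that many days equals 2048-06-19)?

May 7, 2036 → May 7, 2037: 365 days.
May 7, 2037 → May 7, 2038: 365 days.
May 7, 2038 → May 7, 2039: 365 days.
May 7, 2039 → May 7, 2040: 366 days (Feb 29, 2040 is in that span).
May 7, 2040 → May 7, 2041: 365 days.
May 7, 2041 → May 7, 2042: 365 days.
May 7, 2042 → May 7, 2043: 365 days.
May 7, 2043 → May 7, 2044: 366 days (Feb 29, 2044 is in that span).
May 7, 2044 → May 7, 2045: 365 days.
May 7, 2045 → May 7, 2046: 365 days.
May 7, 2046 → May 7, 2047: 365 days.
May 7, 2047 → May 7, 2048: 366 days (Feb 29, 2048 is in that span).
May 7, 2048 → Jun 7, 2048: 31 days (May has 31).
Jun 7, 2048 → Jun 19, 2048: 12 days.
Total: 4426 days.

4426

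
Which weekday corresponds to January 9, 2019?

Wednesday

Doomsday rule: the anchor day for the 2000s is Tuesday. For year 19: 19÷12 = 1 r 7, and 7÷4 = 1, so 1+7+1 = 9.
Tuesday + 9 ≡ Thursday — that's 2019's doomsday.
In January the doomsday date is Jan 3 (2019 is not a leap year).
Jan 9 is 6 days after Jan 3; 6 mod 7 = 6, so Thursday + 6 = Wednesday.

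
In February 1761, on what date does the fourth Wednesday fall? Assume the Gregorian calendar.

February 25, 1761

February 1, 1761 is a Sunday.
The first Wednesday is therefore February 4 (3 days later).
The fourth Wednesday is 4 + 3×7 = February 25.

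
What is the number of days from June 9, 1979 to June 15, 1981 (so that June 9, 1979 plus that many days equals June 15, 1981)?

737

Jun 9, 1979 → Jun 9, 1980: 366 days (Feb 29, 1980 is in that span).
Jun 9, 1980 → Jul 9, 1980: 30 days (June has 30).
Jul 9, 1980 → Aug 9, 1980: 31 days (July has 31).
Aug 9, 1980 → Sep 9, 1980: 31 days (August has 31).
Sep 9, 1980 → Oct 9, 1980: 30 days (September has 30).
Oct 9, 1980 → Nov 9, 1980: 31 days (October has 31).
Nov 9, 1980 → Dec 9, 1980: 30 days (November has 30).
Dec 9, 1980 → Jan 9, 1981: 31 days (December has 31).
Jan 9, 1981 → Feb 9, 1981: 31 days (January has 31).
Feb 9, 1981 → Mar 9, 1981: 28 days (February has 28).
Mar 9, 1981 → Apr 9, 1981: 31 days (March has 31).
Apr 9, 1981 → May 9, 1981: 30 days (April has 30).
May 9, 1981 → Jun 9, 1981: 31 days (May has 31).
Jun 9, 1981 → Jun 15, 1981: 6 days.
Total: 737 days.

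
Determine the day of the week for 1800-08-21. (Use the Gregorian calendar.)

Doomsday rule: the anchor day for the 1800s is Friday. For year 00: 0÷12 = 0 r 0, and 0÷4 = 0, so 0+0+0 = 0.
Friday + 0 ≡ Friday — that's 1800's doomsday.
In August the doomsday date is Aug 8.
Aug 21 is 13 days after Aug 8; 13 mod 7 = 6, so Friday + 6 = Thursday.

Thursday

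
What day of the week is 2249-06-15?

Friday

Doomsday rule: the anchor day for the 2200s is Friday. For year 49: 49÷12 = 4 r 1, and 1÷4 = 0, so 4+1+0 = 5.
Friday + 5 ≡ Wednesday — that's 2249's doomsday.
In June the doomsday date is Jun 6.
Jun 15 is 9 days after Jun 6; 9 mod 7 = 2, so Wednesday + 2 = Friday.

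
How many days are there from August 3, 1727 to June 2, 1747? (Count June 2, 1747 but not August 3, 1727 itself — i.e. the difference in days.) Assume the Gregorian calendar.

Aug 3, 1727 → Aug 3, 1728: 366 days (Feb 29, 1728 is in that span).
Aug 3, 1728 → Aug 3, 1729: 365 days.
Aug 3, 1729 → Aug 3, 1730: 365 days.
Aug 3, 1730 → Aug 3, 1731: 365 days.
Aug 3, 1731 → Aug 3, 1732: 366 days (Feb 29, 1732 is in that span).
Aug 3, 1732 → Aug 3, 1733: 365 days.
Aug 3, 1733 → Aug 3, 1734: 365 days.
Aug 3, 1734 → Aug 3, 1735: 365 days.
Aug 3, 1735 → Aug 3, 1736: 366 days (Feb 29, 1736 is in that span).
Aug 3, 1736 → Aug 3, 1737: 365 days.
Aug 3, 1737 → Aug 3, 1738: 365 days.
Aug 3, 1738 → Aug 3, 1739: 365 days.
Aug 3, 1739 → Aug 3, 1740: 366 days (Feb 29, 1740 is in that span).
Aug 3, 1740 → Aug 3, 1741: 365 days.
Aug 3, 1741 → Aug 3, 1742: 365 days.
Aug 3, 1742 → Aug 3, 1743: 365 days.
Aug 3, 1743 → Aug 3, 1744: 366 days (Feb 29, 1744 is in that span).
Aug 3, 1744 → Aug 3, 1745: 365 days.
Aug 3, 1745 → Aug 3, 1746: 365 days.
Aug 3, 1746 → Sep 3, 1746: 31 days (August has 31).
Sep 3, 1746 → Oct 3, 1746: 30 days (September has 30).
Oct 3, 1746 → Nov 3, 1746: 31 days (October has 31).
Nov 3, 1746 → Dec 3, 1746: 30 days (November has 30).
Dec 3, 1746 → Jan 3, 1747: 31 days (December has 31).
Jan 3, 1747 → Feb 3, 1747: 31 days (January has 31).
Feb 3, 1747 → Mar 3, 1747: 28 days (February has 28).
Mar 3, 1747 → Apr 3, 1747: 31 days (March has 31).
Apr 3, 1747 → May 3, 1747: 30 days (April has 30).
May 3, 1747 → Jun 2, 1747: 30 days.
Total: 7243 days.

7243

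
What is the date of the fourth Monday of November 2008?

November 1, 2008 is a Saturday.
The first Monday is therefore November 3 (2 days later).
The fourth Monday is 3 + 3×7 = November 24.

November 24, 2008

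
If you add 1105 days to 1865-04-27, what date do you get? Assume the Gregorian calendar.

May 6, 1868

+365 (one year) → Apr 27, 1866 (740 left).
+365 (one year) → Apr 27, 1867 (375 left).
Apr has 30 days: +4 → May 1, 1867 (371 left).
May has 31 days: +31 → Jun 1, 1867 (340 left).
Jun has 30 days: +30 → Jul 1, 1867 (310 left).
Jul has 31 days: +31 → Aug 1, 1867 (279 left).
Aug has 31 days: +31 → Sep 1, 1867 (248 left).
Sep has 30 days: +30 → Oct 1, 1867 (218 left).
Oct has 31 days: +31 → Nov 1, 1867 (187 left).
Nov has 30 days: +30 → Dec 1, 1867 (157 left).
Dec has 31 days: +31 → Jan 1, 1868 (126 left).
Jan has 31 days: +31 → Feb 1, 1868 (95 left).
Feb has 29 days: +29 → Mar 1, 1868 (66 left).
Mar has 31 days: +31 → Apr 1, 1868 (35 left).
Apr has 30 days: +30 → May 1, 1868 (5 left).
+5 → May 6, 1868.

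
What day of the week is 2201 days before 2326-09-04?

First find the weekday of Sep 4, 2326. Doomsday rule: the anchor day for the 2300s is Wednesday. For year 26: 26÷12 = 2 r 2, and 2÷4 = 0, so 2+2+0 = 4.
Wednesday + 4 ≡ Sunday — that's 2326's doomsday.
In September the doomsday date is Sep 5.
Sep 4 is 1 day before Sep 5; 1 mod 7 = 1, so Sunday − 1 = Saturday.
2201 mod 7 = 3, so 2201 days before a Saturday is Saturday − 3 = Wednesday.

Wednesday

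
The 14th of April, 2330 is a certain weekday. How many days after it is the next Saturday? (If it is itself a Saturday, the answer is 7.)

Apr 14, 2330 is a Monday.
From Monday to the next Saturday is 5 days.

5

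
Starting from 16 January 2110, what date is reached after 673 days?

+365 (one year) → Jan 16, 2111 (308 left).
Jan has 31 days: +16 → Feb 1, 2111 (292 left).
Feb has 28 days: +28 → Mar 1, 2111 (264 left).
Mar has 31 days: +31 → Apr 1, 2111 (233 left).
Apr has 30 days: +30 → May 1, 2111 (203 left).
May has 31 days: +31 → Jun 1, 2111 (172 left).
Jun has 30 days: +30 → Jul 1, 2111 (142 left).
Jul has 31 days: +31 → Aug 1, 2111 (111 left).
Aug has 31 days: +31 → Sep 1, 2111 (80 left).
Sep has 30 days: +30 → Oct 1, 2111 (50 left).
Oct has 31 days: +31 → Nov 1, 2111 (19 left).
+19 → Nov 20, 2111.

November 20, 2111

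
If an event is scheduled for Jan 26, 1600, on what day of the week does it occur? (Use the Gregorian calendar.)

Doomsday rule: the anchor day for the 1600s is Tuesday. For year 00: 0÷12 = 0 r 0, and 0÷4 = 0, so 0+0+0 = 0.
Tuesday + 0 ≡ Tuesday — that's 1600's doomsday.
In January the doomsday date is Jan 4 (1600 is a leap year (divisible by 400)).
Jan 26 is 22 days after Jan 4; 22 mod 7 = 1, so Tuesday + 1 = Wednesday.

Wednesday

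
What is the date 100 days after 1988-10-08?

January 16, 1989

Oct has 31 days: +24 → Nov 1, 1988 (76 left).
Nov has 30 days: +30 → Dec 1, 1988 (46 left).
Dec has 31 days: +31 → Jan 1, 1989 (15 left).
+15 → Jan 16, 1989.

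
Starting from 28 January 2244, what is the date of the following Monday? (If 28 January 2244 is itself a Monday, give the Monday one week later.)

January 29, 2244

Jan 28, 2244 is a Sunday.
From Sunday to the next Monday is 1 day.
Jan 28, 2244 + 1 = Jan 29, 2244.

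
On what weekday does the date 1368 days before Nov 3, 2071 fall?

First find the weekday of Nov 3, 2071. Doomsday rule: the anchor day for the 2000s is Tuesday. For year 71: 71÷12 = 5 r 11, and 11÷4 = 2, so 5+11+2 = 18.
Tuesday + 18 ≡ Saturday — that's 2071's doomsday.
In November the doomsday date is Nov 7.
Nov 3 is 4 days before Nov 7; 4 mod 7 = 4, so Saturday − 4 = Tuesday.
1368 mod 7 = 3, so 1368 days before a Tuesday is Tuesday − 3 = Saturday.

Saturday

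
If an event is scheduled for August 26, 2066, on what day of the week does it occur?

Doomsday rule: the anchor day for the 2000s is Tuesday. For year 66: 66÷12 = 5 r 6, and 6÷4 = 1, so 5+6+1 = 12.
Tuesday + 12 ≡ Sunday — that's 2066's doomsday.
In August the doomsday date is Aug 8.
Aug 26 is 18 days after Aug 8; 18 mod 7 = 4, so Sunday + 4 = Thursday.

Thursday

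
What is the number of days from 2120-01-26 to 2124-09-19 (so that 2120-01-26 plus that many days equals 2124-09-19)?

Jan 26, 2120 → Jan 26, 2121: 366 days (Feb 29, 2120 is in that span).
Jan 26, 2121 → Jan 26, 2122: 365 days.
Jan 26, 2122 → Jan 26, 2123: 365 days.
Jan 26, 2123 → Jan 26, 2124: 365 days.
Jan 26, 2124 → Feb 26, 2124: 31 days (January has 31).
Feb 26, 2124 → Mar 26, 2124: 29 days (February has 29).
Mar 26, 2124 → Apr 26, 2124: 31 days (March has 31).
Apr 26, 2124 → May 26, 2124: 30 days (April has 30).
May 26, 2124 → Jun 26, 2124: 31 days (May has 31).
Jun 26, 2124 → Jul 26, 2124: 30 days (June has 30).
Jul 26, 2124 → Aug 26, 2124: 31 days (July has 31).
Aug 26, 2124 → Sep 19, 2124: 24 days.
Total: 1698 days.

1698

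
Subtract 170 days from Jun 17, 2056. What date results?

December 30, 2055

−17 → May 31, 2056 (end of May, 31 days; 153 left).
−31 → Apr 30, 2056 (end of Apr, 30 days; 122 left).
−30 → Mar 31, 2056 (end of Mar, 31 days; 92 left).
−31 → Feb 29, 2056 (end of Feb, 29 days; 61 left).
−29 → Jan 31, 2056 (end of Jan, 31 days; 32 left).
−31 → Dec 31, 2055 (end of Dec, 31 days; 1 left).
−1 → Dec 30, 2055.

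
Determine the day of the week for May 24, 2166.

Doomsday rule: the anchor day for the 2100s is Sunday. For year 66: 66÷12 = 5 r 6, and 6÷4 = 1, so 5+6+1 = 12.
Sunday + 12 ≡ Friday — that's 2166's doomsday.
In May the doomsday date is May 9.
May 24 is 15 days after May 9; 15 mod 7 = 1, so Friday + 1 = Saturday.

Saturday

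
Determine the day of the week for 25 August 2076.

Tuesday

January 1, 2076 is a Wednesday.
Jan 1, 2076 → Feb 1, 2076: 31 days (January has 31).
Feb 1, 2076 → Mar 1, 2076: 29 days (February has 29).
Mar 1, 2076 → Apr 1, 2076: 31 days (March has 31).
Apr 1, 2076 → May 1, 2076: 30 days (April has 30).
May 1, 2076 → Jun 1, 2076: 31 days (May has 31).
Jun 1, 2076 → Jul 1, 2076: 30 days (June has 30).
Jul 1, 2076 → Aug 1, 2076: 31 days (July has 31).
Aug 1, 2076 → Aug 25, 2076: 24 days.
Total: 237 days.
237 mod 7 = 6, so Wednesday + 6 = Tuesday.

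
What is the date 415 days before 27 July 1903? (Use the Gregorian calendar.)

June 7, 1902

−365 (one year) → Jul 27, 1902 (50 left).
−27 → Jun 30, 1902 (end of Jun, 30 days; 23 left).
−23 → Jun 7, 1902.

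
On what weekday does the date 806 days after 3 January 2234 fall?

First find the weekday of Jan 3, 2234. Doomsday rule: the anchor day for the 2200s is Friday. For year 34: 34÷12 = 2 r 10, and 10÷4 = 2, so 2+10+2 = 14.
Friday + 14 ≡ Friday — that's 2234's doomsday.
In January the doomsday date is Jan 3 (2234 is not a leap year).
Jan 3 is the doomsday itself: Friday.
806 mod 7 = 1, so 806 days after a Friday is Friday + 1 = Saturday.

Saturday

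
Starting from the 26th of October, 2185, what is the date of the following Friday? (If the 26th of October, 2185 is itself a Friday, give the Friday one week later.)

Oct 26, 2185 is a Wednesday.
From Wednesday to the next Friday is 2 days.
Oct 26, 2185 + 2 = Oct 28, 2185.

October 28, 2185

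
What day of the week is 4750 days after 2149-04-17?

Monday

First find the weekday of Apr 17, 2149. Doomsday rule: the anchor day for the 2100s is Sunday. For year 49: 49÷12 = 4 r 1, and 1÷4 = 0, so 4+1+0 = 5.
Sunday + 5 ≡ Friday — that's 2149's doomsday.
In April the doomsday date is Apr 4.
Apr 17 is 13 days after Apr 4; 13 mod 7 = 6, so Friday + 6 = Thursday.
4750 mod 7 = 4, so 4750 days after a Thursday is Thursday + 4 = Monday.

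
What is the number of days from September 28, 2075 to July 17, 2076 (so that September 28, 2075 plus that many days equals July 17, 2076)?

Sep 28, 2075 → Oct 28, 2075: 30 days (September has 30).
Oct 28, 2075 → Nov 28, 2075: 31 days (October has 31).
Nov 28, 2075 → Dec 28, 2075: 30 days (November has 30).
Dec 28, 2075 → Jan 28, 2076: 31 days (December has 31).
Jan 28, 2076 → Feb 28, 2076: 31 days (January has 31).
Feb 28, 2076 → Mar 28, 2076: 29 days (February has 29).
Mar 28, 2076 → Apr 28, 2076: 31 days (March has 31).
Apr 28, 2076 → May 28, 2076: 30 days (April has 30).
May 28, 2076 → Jun 28, 2076: 31 days (May has 31).
Jun 28, 2076 → Jul 17, 2076: 19 days.
Total: 293 days.

293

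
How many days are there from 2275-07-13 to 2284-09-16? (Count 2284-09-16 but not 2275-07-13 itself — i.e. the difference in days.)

3353

Jul 13, 2275 → Jul 13, 2276: 366 days (Feb 29, 2276 is in that span).
Jul 13, 2276 → Jul 13, 2277: 365 days.
Jul 13, 2277 → Jul 13, 2278: 365 days.
Jul 13, 2278 → Jul 13, 2279: 365 days.
Jul 13, 2279 → Jul 13, 2280: 366 days (Feb 29, 2280 is in that span).
Jul 13, 2280 → Jul 13, 2281: 365 days.
Jul 13, 2281 → Jul 13, 2282: 365 days.
Jul 13, 2282 → Jul 13, 2283: 365 days.
Jul 13, 2283 → Jul 13, 2284: 366 days (Feb 29, 2284 is in that span).
Jul 13, 2284 → Aug 13, 2284: 31 days (July has 31).
Aug 13, 2284 → Sep 13, 2284: 31 days (August has 31).
Sep 13, 2284 → Sep 16, 2284: 3 days.
Total: 3353 days.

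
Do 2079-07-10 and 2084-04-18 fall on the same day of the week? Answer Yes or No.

From Jul 10, 2079 to Apr 18, 2084 is 1744 days.
1744 mod 7 = 1, so they are different weekdays.
(Jul 10, 2079 is a Monday; Apr 18, 2084 is a Tuesday.)

No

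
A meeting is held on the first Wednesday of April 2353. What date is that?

April 1, 2353 is a Wednesday.
The first Wednesday is therefore April 1 (same day).

April 1, 2353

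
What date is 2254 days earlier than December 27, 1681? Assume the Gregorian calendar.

−365 (one year) → Dec 27, 1680 (1889 left).
−366 (one year; includes Feb 29, 1680) → Dec 27, 1679 (1523 left).
−365 (one year) → Dec 27, 1678 (1158 left).
−365 (one year) → Dec 27, 1677 (793 left).
−365 (one year) → Dec 27, 1676 (428 left).
−366 (one year; includes Feb 29, 1676) → Dec 27, 1675 (62 left).
−27 → Nov 30, 1675 (end of Nov, 30 days; 35 left).
−30 → Oct 31, 1675 (end of Oct, 31 days; 5 left).
−5 → Oct 26, 1675.

October 26, 1675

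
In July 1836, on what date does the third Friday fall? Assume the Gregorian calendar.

July 1, 1836 is a Friday.
The first Friday is therefore July 1 (same day).
The third Friday is 1 + 2×7 = July 15.

July 15, 1836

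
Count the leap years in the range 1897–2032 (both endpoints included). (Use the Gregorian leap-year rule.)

Multiples of 4 in [1897,2032]: 34.
Of those, multiples of 100: 2 (not leap unless ÷400).
Multiples of 400: 1.
Leap years = 34 − 2 + 1 = 33.

33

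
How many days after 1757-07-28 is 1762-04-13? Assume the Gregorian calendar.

1720

Jul 28, 1757 → Jul 28, 1758: 365 days.
Jul 28, 1758 → Jul 28, 1759: 365 days.
Jul 28, 1759 → Jul 28, 1760: 366 days (Feb 29, 1760 is in that span).
Jul 28, 1760 → Jul 28, 1761: 365 days.
Jul 28, 1761 → Aug 28, 1761: 31 days (July has 31).
Aug 28, 1761 → Sep 28, 1761: 31 days (August has 31).
Sep 28, 1761 → Oct 28, 1761: 30 days (September has 30).
Oct 28, 1761 → Nov 28, 1761: 31 days (October has 31).
Nov 28, 1761 → Dec 28, 1761: 30 days (November has 30).
Dec 28, 1761 → Jan 28, 1762: 31 days (December has 31).
Jan 28, 1762 → Feb 28, 1762: 31 days (January has 31).
Feb 28, 1762 → Mar 28, 1762: 28 days (February has 28).
Mar 28, 1762 → Apr 13, 1762: 16 days.
Total: 1720 days.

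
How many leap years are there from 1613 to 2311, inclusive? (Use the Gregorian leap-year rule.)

168

Multiples of 4 in [1613,2311]: 174.
Of those, multiples of 100: 7 (not leap unless ÷400).
Multiples of 400: 1.
Leap years = 174 − 7 + 1 = 168.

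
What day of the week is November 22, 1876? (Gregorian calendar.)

Wednesday

January 1, 1876 is a Saturday.
Jan 1, 1876 → Feb 1, 1876: 31 days (January has 31).
Feb 1, 1876 → Mar 1, 1876: 29 days (February has 29).
Mar 1, 1876 → Apr 1, 1876: 31 days (March has 31).
Apr 1, 1876 → May 1, 1876: 30 days (April has 30).
May 1, 1876 → Jun 1, 1876: 31 days (May has 31).
Jun 1, 1876 → Jul 1, 1876: 30 days (June has 30).
Jul 1, 1876 → Aug 1, 1876: 31 days (July has 31).
Aug 1, 1876 → Sep 1, 1876: 31 days (August has 31).
Sep 1, 1876 → Oct 1, 1876: 30 days (September has 30).
Oct 1, 1876 → Nov 1, 1876: 31 days (October has 31).
Nov 1, 1876 → Nov 22, 1876: 21 days.
Total: 326 days.
326 mod 7 = 4, so Saturday + 4 = Wednesday.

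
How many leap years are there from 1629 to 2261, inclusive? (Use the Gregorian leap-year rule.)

Multiples of 4 in [1629,2261]: 158.
Of those, multiples of 100: 6 (not leap unless ÷400).
Multiples of 400: 1.
Leap years = 158 − 6 + 1 = 153.

153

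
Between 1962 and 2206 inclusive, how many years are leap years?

59

Multiples of 4 in [1962,2206]: 61.
Of those, multiples of 100: 3 (not leap unless ÷400).
Multiples of 400: 1.
Leap years = 61 − 3 + 1 = 59.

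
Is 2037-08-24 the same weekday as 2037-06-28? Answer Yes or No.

From Jun 28, 2037 to Aug 24, 2037 is 57 days.
57 mod 7 = 1, so they are different weekdays.
(Jun 28, 2037 is a Sunday; Aug 24, 2037 is a Monday.)

No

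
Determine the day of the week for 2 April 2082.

Thursday

January 1, 2082 is a Thursday.
Jan 1, 2082 → Feb 1, 2082: 31 days (January has 31).
Feb 1, 2082 → Mar 1, 2082: 28 days (February has 28).
Mar 1, 2082 → Apr 1, 2082: 31 days (March has 31).
Apr 1, 2082 → Apr 2, 2082: 1 days.
Total: 91 days.
91 mod 7 = 0, so Thursday + 0 = Thursday.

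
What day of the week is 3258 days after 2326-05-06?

Sunday

First find the weekday of May 6, 2326. Doomsday rule: the anchor day for the 2300s is Wednesday. For year 26: 26÷12 = 2 r 2, and 2÷4 = 0, so 2+2+0 = 4.
Wednesday + 4 ≡ Sunday — that's 2326's doomsday.
In May the doomsday date is May 9.
May 6 is 3 days before May 9; 3 mod 7 = 3, so Sunday − 3 = Thursday.
3258 mod 7 = 3, so 3258 days after a Thursday is Thursday + 3 = Sunday.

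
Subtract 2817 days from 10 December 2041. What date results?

March 25, 2034

−365 (one year) → Dec 10, 2040 (2452 left).
−366 (one year; includes Feb 29, 2040) → Dec 10, 2039 (2086 left).
−365 (one year) → Dec 10, 2038 (1721 left).
−365 (one year) → Dec 10, 2037 (1356 left).
−365 (one year) → Dec 10, 2036 (991 left).
−366 (one year; includes Feb 29, 2036) → Dec 10, 2035 (625 left).
−365 (one year) → Dec 10, 2034 (260 left).
−10 → Nov 30, 2034 (end of Nov, 30 days; 250 left).
−30 → Oct 31, 2034 (end of Oct, 31 days; 220 left).
−31 → Sep 30, 2034 (end of Sep, 30 days; 189 left).
−30 → Aug 31, 2034 (end of Aug, 31 days; 159 left).
−31 → Jul 31, 2034 (end of Jul, 31 days; 128 left).
−31 → Jun 30, 2034 (end of Jun, 30 days; 97 left).
−30 → May 31, 2034 (end of May, 31 days; 67 left).
−31 → Apr 30, 2034 (end of Apr, 30 days; 36 left).
−30 → Mar 31, 2034 (end of Mar, 31 days; 6 left).
−6 → Mar 25, 2034.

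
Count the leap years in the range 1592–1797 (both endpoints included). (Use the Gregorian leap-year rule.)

51

Multiples of 4 in [1592,1797]: 52.
Of those, multiples of 100: 2 (not leap unless ÷400).
Multiples of 400: 1.
Leap years = 52 − 2 + 1 = 51.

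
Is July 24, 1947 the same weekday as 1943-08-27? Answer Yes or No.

No

From Aug 27, 1943 to Jul 24, 1947 is 1427 days.
1427 mod 7 = 6, so they are different weekdays.
(Aug 27, 1943 is a Friday; Jul 24, 1947 is a Thursday.)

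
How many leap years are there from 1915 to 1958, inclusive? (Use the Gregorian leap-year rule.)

Multiples of 4 in [1915,1958]: 11.
Of those, multiples of 100: 0 (not leap unless ÷400).
Multiples of 400: 0.
Leap years = 11 − 0 + 0 = 11.

11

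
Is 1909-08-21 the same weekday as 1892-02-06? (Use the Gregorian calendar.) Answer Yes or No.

From Feb 6, 1892 to Aug 21, 1909 is 6405 days.
6405 mod 7 = 0, so they are the same weekday.
(Feb 6, 1892 is a Saturday; Aug 21, 1909 is a Saturday.)

Yes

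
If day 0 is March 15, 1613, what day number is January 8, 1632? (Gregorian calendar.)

Mar 15, 1613 → Mar 15, 1614: 365 days.
Mar 15, 1614 → Mar 15, 1615: 365 days.
Mar 15, 1615 → Mar 15, 1616: 366 days (Feb 29, 1616 is in that span).
Mar 15, 1616 → Mar 15, 1617: 365 days.
Mar 15, 1617 → Mar 15, 1618: 365 days.
Mar 15, 1618 → Mar 15, 1619: 365 days.
Mar 15, 1619 → Mar 15, 1620: 366 days (Feb 29, 1620 is in that span).
Mar 15, 1620 → Mar 15, 1621: 365 days.
Mar 15, 1621 → Mar 15, 1622: 365 days.
Mar 15, 1622 → Mar 15, 1623: 365 days.
Mar 15, 1623 → Mar 15, 1624: 366 days (Feb 29, 1624 is in that span).
Mar 15, 1624 → Mar 15, 1625: 365 days.
Mar 15, 1625 → Mar 15, 1626: 365 days.
Mar 15, 1626 → Mar 15, 1627: 365 days.
Mar 15, 1627 → Mar 15, 1628: 366 days (Feb 29, 1628 is in that span).
Mar 15, 1628 → Mar 15, 1629: 365 days.
Mar 15, 1629 → Mar 15, 1630: 365 days.
Mar 15, 1630 → Mar 15, 1631: 365 days.
Mar 15, 1631 → Apr 15, 1631: 31 days (March has 31).
Apr 15, 1631 → May 15, 1631: 30 days (April has 30).
May 15, 1631 → Jun 15, 1631: 31 days (May has 31).
Jun 15, 1631 → Jul 15, 1631: 30 days (June has 30).
Jul 15, 1631 → Aug 15, 1631: 31 days (July has 31).
Aug 15, 1631 → Sep 15, 1631: 31 days (August has 31).
Sep 15, 1631 → Oct 15, 1631: 30 days (September has 30).
Oct 15, 1631 → Nov 15, 1631: 31 days (October has 31).
Nov 15, 1631 → Dec 15, 1631: 30 days (November has 30).
Dec 15, 1631 → Jan 8, 1632: 24 days.
Total: 6873 days.

6873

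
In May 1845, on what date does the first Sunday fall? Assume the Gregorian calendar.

May 4, 1845

May 1, 1845 is a Thursday.
The first Sunday is therefore May 4 (3 days later).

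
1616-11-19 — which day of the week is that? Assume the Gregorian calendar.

Doomsday rule: the anchor day for the 1600s is Tuesday. For year 16: 16÷12 = 1 r 4, and 4÷4 = 1, so 1+4+1 = 6.
Tuesday + 6 ≡ Monday — that's 1616's doomsday.
In November the doomsday date is Nov 7.
Nov 19 is 12 days after Nov 7; 12 mod 7 = 5, so Monday + 5 = Saturday.

Saturday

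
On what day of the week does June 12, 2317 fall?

Tuesday

Doomsday rule: the anchor day for the 2300s is Wednesday. For year 17: 17÷12 = 1 r 5, and 5÷4 = 1, so 1+5+1 = 7.
Wednesday + 7 ≡ Wednesday — that's 2317's doomsday.
In June the doomsday date is Jun 6.
Jun 12 is 6 days after Jun 6; 6 mod 7 = 6, so Wednesday + 6 = Tuesday.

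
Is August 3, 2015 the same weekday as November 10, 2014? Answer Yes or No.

Yes

From Nov 10, 2014 to Aug 3, 2015 is 266 days.
266 mod 7 = 0, so they are the same weekday.
(Nov 10, 2014 is a Monday; Aug 3, 2015 is a Monday.)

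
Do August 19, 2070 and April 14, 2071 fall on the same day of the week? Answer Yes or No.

Yes

From Aug 19, 2070 to Apr 14, 2071 is 238 days.
238 mod 7 = 0, so they are the same weekday.
(Aug 19, 2070 is a Tuesday; Apr 14, 2071 is a Tuesday.)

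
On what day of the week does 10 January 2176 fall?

Wednesday

Doomsday rule: the anchor day for the 2100s is Sunday. For year 76: 76÷12 = 6 r 4, and 4÷4 = 1, so 6+4+1 = 11.
Sunday + 11 ≡ Thursday — that's 2176's doomsday.
In January the doomsday date is Jan 4 (2176 is a leap year (divisible by 4)).
Jan 10 is 6 days after Jan 4; 6 mod 7 = 6, so Thursday + 6 = Wednesday.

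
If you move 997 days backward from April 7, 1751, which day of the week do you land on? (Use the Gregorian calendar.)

Sunday

Apr 7, 1751 is a Wednesday.
997 mod 7 = 3, so 997 days before a Wednesday is Wednesday − 3 = Sunday.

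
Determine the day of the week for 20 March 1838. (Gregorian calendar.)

Doomsday rule: the anchor day for the 1800s is Friday. For year 38: 38÷12 = 3 r 2, and 2÷4 = 0, so 3+2+0 = 5.
Friday + 5 ≡ Wednesday — that's 1838's doomsday.
In March the doomsday date is Mar 14.
Mar 20 is 6 days after Mar 14; 6 mod 7 = 6, so Wednesday + 6 = Tuesday.

Tuesday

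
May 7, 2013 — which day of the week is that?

January 1, 2013 is a Tuesday.
Jan 1, 2013 → Feb 1, 2013: 31 days (January has 31).
Feb 1, 2013 → Mar 1, 2013: 28 days (February has 28).
Mar 1, 2013 → Apr 1, 2013: 31 days (March has 31).
Apr 1, 2013 → May 1, 2013: 30 days (April has 30).
May 1, 2013 → May 7, 2013: 6 days.
Total: 126 days.
126 mod 7 = 0, so Tuesday + 0 = Tuesday.

Tuesday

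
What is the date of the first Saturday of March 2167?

March 7, 2167

March 1, 2167 is a Sunday.
The first Saturday is therefore March 7 (6 days later).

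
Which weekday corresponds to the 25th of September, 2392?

Friday

Doomsday rule: the anchor day for the 2300s is Wednesday. For year 92: 92÷12 = 7 r 8, and 8÷4 = 2, so 7+8+2 = 17.
Wednesday + 17 ≡ Saturday — that's 2392's doomsday.
In September the doomsday date is Sep 5.
Sep 25 is 20 days after Sep 5; 20 mod 7 = 6, so Saturday + 6 = Friday.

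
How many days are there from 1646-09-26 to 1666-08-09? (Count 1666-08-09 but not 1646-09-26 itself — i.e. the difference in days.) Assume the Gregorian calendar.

Sep 26, 1646 → Sep 26, 1647: 365 days.
Sep 26, 1647 → Sep 26, 1648: 366 days (Feb 29, 1648 is in that span).
Sep 26, 1648 → Sep 26, 1649: 365 days.
Sep 26, 1649 → Sep 26, 1650: 365 days.
Sep 26, 1650 → Sep 26, 1651: 365 days.
Sep 26, 1651 → Sep 26, 1652: 366 days (Feb 29, 1652 is in that span).
Sep 26, 1652 → Sep 26, 1653: 365 days.
Sep 26, 1653 → Sep 26, 1654: 365 days.
Sep 26, 1654 → Sep 26, 1655: 365 days.
Sep 26, 1655 → Sep 26, 1656: 366 days (Feb 29, 1656 is in that span).
Sep 26, 1656 → Sep 26, 1657: 365 days.
Sep 26, 1657 → Sep 26, 1658: 365 days.
Sep 26, 1658 → Sep 26, 1659: 365 days.
Sep 26, 1659 → Sep 26, 1660: 366 days (Feb 29, 1660 is in that span).
Sep 26, 1660 → Sep 26, 1661: 365 days.
Sep 26, 1661 → Sep 26, 1662: 365 days.
Sep 26, 1662 → Sep 26, 1663: 365 days.
Sep 26, 1663 → Sep 26, 1664: 366 days (Feb 29, 1664 is in that span).
Sep 26, 1664 → Sep 26, 1665: 365 days.
Sep 26, 1665 → Oct 26, 1665: 30 days (September has 30).
Oct 26, 1665 → Nov 26, 1665: 31 days (October has 31).
Nov 26, 1665 → Dec 26, 1665: 30 days (November has 30).
Dec 26, 1665 → Jan 26, 1666: 31 days (December has 31).
Jan 26, 1666 → Feb 26, 1666: 31 days (January has 31).
Feb 26, 1666 → Mar 26, 1666: 28 days (February has 28).
Mar 26, 1666 → Apr 26, 1666: 31 days (March has 31).
Apr 26, 1666 → May 26, 1666: 30 days (April has 30).
May 26, 1666 → Jun 26, 1666: 31 days (May has 31).
Jun 26, 1666 → Jul 26, 1666: 30 days (June has 30).
Jul 26, 1666 → Aug 9, 1666: 14 days.
Total: 7257 days.

7257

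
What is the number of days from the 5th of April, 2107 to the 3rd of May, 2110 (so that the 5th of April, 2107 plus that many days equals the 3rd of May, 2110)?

Apr 5, 2107 → Apr 5, 2108: 366 days (Feb 29, 2108 is in that span).
Apr 5, 2108 → Apr 5, 2109: 365 days.
Apr 5, 2109 → May 5, 2109: 30 days (April has 30).
May 5, 2109 → Jun 5, 2109: 31 days (May has 31).
Jun 5, 2109 → Jul 5, 2109: 30 days (June has 30).
Jul 5, 2109 → Aug 5, 2109: 31 days (July has 31).
Aug 5, 2109 → Sep 5, 2109: 31 days (August has 31).
Sep 5, 2109 → Oct 5, 2109: 30 days (September has 30).
Oct 5, 2109 → Nov 5, 2109: 31 days (October has 31).
Nov 5, 2109 → Dec 5, 2109: 30 days (November has 30).
Dec 5, 2109 → Jan 5, 2110: 31 days (December has 31).
Jan 5, 2110 → Feb 5, 2110: 31 days (January has 31).
Feb 5, 2110 → Mar 5, 2110: 28 days (February has 28).
Mar 5, 2110 → Apr 5, 2110: 31 days (March has 31).
Apr 5, 2110 → May 3, 2110: 28 days.
Total: 1124 days.

1124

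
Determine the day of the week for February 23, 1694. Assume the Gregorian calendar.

Doomsday rule: the anchor day for the 1600s is Tuesday. For year 94: 94÷12 = 7 r 10, and 10÷4 = 2, so 7+10+2 = 19.
Tuesday + 19 ≡ Sunday — that's 1694's doomsday.
In February the doomsday date is Feb 28 (1694 is not a leap year).
Feb 23 is 5 days before Feb 28; 5 mod 7 = 5, so Sunday − 5 = Tuesday.

Tuesday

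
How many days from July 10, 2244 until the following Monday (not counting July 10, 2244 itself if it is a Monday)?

Jul 10, 2244 is a Wednesday.
From Wednesday to the next Monday is 5 days.

5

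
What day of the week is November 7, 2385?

Doomsday rule: the anchor day for the 2300s is Wednesday. For year 85: 85÷12 = 7 r 1, and 1÷4 = 0, so 7+1+0 = 8.
Wednesday + 8 ≡ Thursday — that's 2385's doomsday.
In November the doomsday date is Nov 7.
Nov 7 is the doomsday itself: Thursday.

Thursday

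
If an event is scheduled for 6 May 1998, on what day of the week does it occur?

January 1, 1998 is a Thursday.
Jan 1, 1998 → Feb 1, 1998: 31 days (January has 31).
Feb 1, 1998 → Mar 1, 1998: 28 days (February has 28).
Mar 1, 1998 → Apr 1, 1998: 31 days (March has 31).
Apr 1, 1998 → May 1, 1998: 30 days (April has 30).
May 1, 1998 → May 6, 1998: 5 days.
Total: 125 days.
125 mod 7 = 6, so Thursday + 6 = Wednesday.

Wednesday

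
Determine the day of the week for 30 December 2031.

Doomsday rule: the anchor day for the 2000s is Tuesday. For year 31: 31÷12 = 2 r 7, and 7÷4 = 1, so 2+7+1 = 10.
Tuesday + 10 ≡ Friday — that's 2031's doomsday.
In December the doomsday date is Dec 12.
Dec 30 is 18 days after Dec 12; 18 mod 7 = 4, so Friday + 4 = Tuesday.

Tuesday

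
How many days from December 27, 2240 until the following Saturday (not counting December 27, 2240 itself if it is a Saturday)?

6

Dec 27, 2240 is a Sunday.
From Sunday to the next Saturday is 6 days.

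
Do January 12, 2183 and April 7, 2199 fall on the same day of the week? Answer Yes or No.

Yes

From Jan 12, 2183 to Apr 7, 2199 is 5929 days.
5929 mod 7 = 0, so they are the same weekday.
(Jan 12, 2183 is a Sunday; Apr 7, 2199 is a Sunday.)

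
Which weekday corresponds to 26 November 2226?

Sunday

Doomsday rule: the anchor day for the 2200s is Friday. For year 26: 26÷12 = 2 r 2, and 2÷4 = 0, so 2+2+0 = 4.
Friday + 4 ≡ Tuesday — that's 2226's doomsday.
In November the doomsday date is Nov 7.
Nov 26 is 19 days after Nov 7; 19 mod 7 = 5, so Tuesday + 5 = Sunday.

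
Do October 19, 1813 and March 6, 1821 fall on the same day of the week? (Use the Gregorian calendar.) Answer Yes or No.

From Oct 19, 1813 to Mar 6, 1821 is 2695 days.
2695 mod 7 = 0, so they are the same weekday.
(Oct 19, 1813 is a Tuesday; Mar 6, 1821 is a Tuesday.)

Yes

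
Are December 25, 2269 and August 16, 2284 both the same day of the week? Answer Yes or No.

Yes

From Dec 25, 2269 to Aug 16, 2284 is 5348 days.
5348 mod 7 = 0, so they are the same weekday.
(Dec 25, 2269 is a Saturday; Aug 16, 2284 is a Saturday.)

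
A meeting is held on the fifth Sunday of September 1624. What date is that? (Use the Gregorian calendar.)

September 29, 1624

September 1, 1624 is a Sunday.
The first Sunday is therefore September 1 (same day).
The fifth Sunday is 1 + 4×7 = September 29.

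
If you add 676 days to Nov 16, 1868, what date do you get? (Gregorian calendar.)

September 23, 1870

+365 (one year) → Nov 16, 1869 (311 left).
Nov has 30 days: +15 → Dec 1, 1869 (296 left).
Dec has 31 days: +31 → Jan 1, 1870 (265 left).
Jan has 31 days: +31 → Feb 1, 1870 (234 left).
Feb has 28 days: +28 → Mar 1, 1870 (206 left).
Mar has 31 days: +31 → Apr 1, 1870 (175 left).
Apr has 30 days: +30 → May 1, 1870 (145 left).
May has 31 days: +31 → Jun 1, 1870 (114 left).
Jun has 30 days: +30 → Jul 1, 1870 (84 left).
Jul has 31 days: +31 → Aug 1, 1870 (53 left).
Aug has 31 days: +31 → Sep 1, 1870 (22 left).
+22 → Sep 23, 1870.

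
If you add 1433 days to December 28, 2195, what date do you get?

November 30, 2199

+366 (one year; includes Feb 29, 2196) → Dec 28, 2196 (1067 left).
+365 (one year) → Dec 28, 2197 (702 left).
+365 (one year) → Dec 28, 2198 (337 left).
Dec has 31 days: +4 → Jan 1, 2199 (333 left).
Jan has 31 days: +31 → Feb 1, 2199 (302 left).
Feb has 28 days: +28 → Mar 1, 2199 (274 left).
Mar has 31 days: +31 → Apr 1, 2199 (243 left).
Apr has 30 days: +30 → May 1, 2199 (213 left).
May has 31 days: +31 → Jun 1, 2199 (182 left).
Jun has 30 days: +30 → Jul 1, 2199 (152 left).
Jul has 31 days: +31 → Aug 1, 2199 (121 left).
Aug has 31 days: +31 → Sep 1, 2199 (90 left).
Sep has 30 days: +30 → Oct 1, 2199 (60 left).
Oct has 31 days: +31 → Nov 1, 2199 (29 left).
+29 → Nov 30, 2199.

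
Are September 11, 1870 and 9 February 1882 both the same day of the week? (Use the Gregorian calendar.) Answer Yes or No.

From Sep 11, 1870 to Feb 9, 1882 is 4169 days.
4169 mod 7 = 4, so they are different weekdays.
(Sep 11, 1870 is a Sunday; Feb 9, 1882 is a Thursday.)

No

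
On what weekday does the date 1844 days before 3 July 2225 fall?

Jul 3, 2225 is a Sunday.
1844 mod 7 = 3, so 1844 days before a Sunday is Sunday − 3 = Thursday.

Thursday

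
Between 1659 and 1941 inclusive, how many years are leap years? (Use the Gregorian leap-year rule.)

68

Multiples of 4 in [1659,1941]: 71.
Of those, multiples of 100: 3 (not leap unless ÷400).
Multiples of 400: 0.
Leap years = 71 − 3 + 0 = 68.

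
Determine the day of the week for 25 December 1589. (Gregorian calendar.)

Monday

Doomsday rule: the anchor day for the 1500s is Wednesday. For year 89: 89÷12 = 7 r 5, and 5÷4 = 1, so 7+5+1 = 13.
Wednesday + 13 ≡ Tuesday — that's 1589's doomsday.
In December the doomsday date is Dec 12.
Dec 25 is 13 days after Dec 12; 13 mod 7 = 6, so Tuesday + 6 = Monday.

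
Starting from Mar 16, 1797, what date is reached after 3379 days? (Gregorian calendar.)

+365 (one year) → Mar 16, 1798 (3014 left).
+365 (one year) → Mar 16, 1799 (2649 left).
+365 (one year) → Mar 16, 1800 (2284 left).
+365 (one year) → Mar 16, 1801 (1919 left).
+365 (one year) → Mar 16, 1802 (1554 left).
+365 (one year) → Mar 16, 1803 (1189 left).
+366 (one year; includes Feb 29, 1804) → Mar 16, 1804 (823 left).
+365 (one year) → Mar 16, 1805 (458 left).
+365 (one year) → Mar 16, 1806 (93 left).
Mar has 31 days: +16 → Apr 1, 1806 (77 left).
Apr has 30 days: +30 → May 1, 1806 (47 left).
May has 31 days: +31 → Jun 1, 1806 (16 left).
+16 → Jun 17, 1806.

June 17, 1806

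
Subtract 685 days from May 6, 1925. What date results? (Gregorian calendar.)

June 21, 1923

−365 (one year) → May 6, 1924 (320 left).
−6 → Apr 30, 1924 (end of Apr, 30 days; 314 left).
−30 → Mar 31, 1924 (end of Mar, 31 days; 284 left).
−31 → Feb 29, 1924 (end of Feb, 29 days; 253 left).
−29 → Jan 31, 1924 (end of Jan, 31 days; 224 left).
−31 → Dec 31, 1923 (end of Dec, 31 days; 193 left).
−31 → Nov 30, 1923 (end of Nov, 30 days; 162 left).
−30 → Oct 31, 1923 (end of Oct, 31 days; 132 left).
−31 → Sep 30, 1923 (end of Sep, 30 days; 101 left).
−30 → Aug 31, 1923 (end of Aug, 31 days; 71 left).
−31 → Jul 31, 1923 (end of Jul, 31 days; 40 left).
−31 → Jun 30, 1923 (end of Jun, 30 days; 9 left).
−9 → Jun 21, 1923.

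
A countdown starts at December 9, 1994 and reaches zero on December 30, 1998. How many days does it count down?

Dec 9, 1994 → Dec 9, 1995: 365 days.
Dec 9, 1995 → Dec 9, 1996: 366 days (Feb 29, 1996 is in that span).
Dec 9, 1996 → Dec 9, 1997: 365 days.
Dec 9, 1997 → Jan 9, 1998: 31 days (December has 31).
Jan 9, 1998 → Feb 9, 1998: 31 days (January has 31).
Feb 9, 1998 → Mar 9, 1998: 28 days (February has 28).
Mar 9, 1998 → Apr 9, 1998: 31 days (March has 31).
Apr 9, 1998 → May 9, 1998: 30 days (April has 30).
May 9, 1998 → Jun 9, 1998: 31 days (May has 31).
Jun 9, 1998 → Jul 9, 1998: 30 days (June has 30).
Jul 9, 1998 → Aug 9, 1998: 31 days (July has 31).
Aug 9, 1998 → Sep 9, 1998: 31 days (August has 31).
Sep 9, 1998 → Oct 9, 1998: 30 days (September has 30).
Oct 9, 1998 → Nov 9, 1998: 31 days (October has 31).
Nov 9, 1998 → Dec 9, 1998: 30 days (November has 30).
Dec 9, 1998 → Dec 30, 1998: 21 days.
Total: 1482 days.

1482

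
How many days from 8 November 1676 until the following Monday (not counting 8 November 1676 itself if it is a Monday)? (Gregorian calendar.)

Nov 8, 1676 is a Sunday.
From Sunday to the next Monday is 1 day.

1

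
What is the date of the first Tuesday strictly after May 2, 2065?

May 2, 2065 is a Saturday.
From Saturday to the next Tuesday is 3 days.
May 2, 2065 + 3 = May 5, 2065.

May 5, 2065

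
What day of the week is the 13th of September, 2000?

Doomsday rule: the anchor day for the 2000s is Tuesday. For year 00: 0÷12 = 0 r 0, and 0÷4 = 0, so 0+0+0 = 0.
Tuesday + 0 ≡ Tuesday — that's 2000's doomsday.
In September the doomsday date is Sep 5.
Sep 13 is 8 days after Sep 5; 8 mod 7 = 1, so Tuesday + 1 = Wednesday.

Wednesday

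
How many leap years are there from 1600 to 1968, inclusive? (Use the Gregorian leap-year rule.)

90

Multiples of 4 in [1600,1968]: 93.
Of those, multiples of 100: 4 (not leap unless ÷400).
Multiples of 400: 1.
Leap years = 93 − 4 + 1 = 90.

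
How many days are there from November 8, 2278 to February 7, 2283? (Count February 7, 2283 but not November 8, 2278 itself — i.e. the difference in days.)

1552

Nov 8, 2278 → Nov 8, 2279: 365 days.
Nov 8, 2279 → Nov 8, 2280: 366 days (Feb 29, 2280 is in that span).
Nov 8, 2280 → Nov 8, 2281: 365 days.
Nov 8, 2281 → Nov 8, 2282: 365 days.
Nov 8, 2282 → Dec 8, 2282: 30 days (November has 30).
Dec 8, 2282 → Jan 8, 2283: 31 days (December has 31).
Jan 8, 2283 → Feb 7, 2283: 30 days.
Total: 1552 days.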